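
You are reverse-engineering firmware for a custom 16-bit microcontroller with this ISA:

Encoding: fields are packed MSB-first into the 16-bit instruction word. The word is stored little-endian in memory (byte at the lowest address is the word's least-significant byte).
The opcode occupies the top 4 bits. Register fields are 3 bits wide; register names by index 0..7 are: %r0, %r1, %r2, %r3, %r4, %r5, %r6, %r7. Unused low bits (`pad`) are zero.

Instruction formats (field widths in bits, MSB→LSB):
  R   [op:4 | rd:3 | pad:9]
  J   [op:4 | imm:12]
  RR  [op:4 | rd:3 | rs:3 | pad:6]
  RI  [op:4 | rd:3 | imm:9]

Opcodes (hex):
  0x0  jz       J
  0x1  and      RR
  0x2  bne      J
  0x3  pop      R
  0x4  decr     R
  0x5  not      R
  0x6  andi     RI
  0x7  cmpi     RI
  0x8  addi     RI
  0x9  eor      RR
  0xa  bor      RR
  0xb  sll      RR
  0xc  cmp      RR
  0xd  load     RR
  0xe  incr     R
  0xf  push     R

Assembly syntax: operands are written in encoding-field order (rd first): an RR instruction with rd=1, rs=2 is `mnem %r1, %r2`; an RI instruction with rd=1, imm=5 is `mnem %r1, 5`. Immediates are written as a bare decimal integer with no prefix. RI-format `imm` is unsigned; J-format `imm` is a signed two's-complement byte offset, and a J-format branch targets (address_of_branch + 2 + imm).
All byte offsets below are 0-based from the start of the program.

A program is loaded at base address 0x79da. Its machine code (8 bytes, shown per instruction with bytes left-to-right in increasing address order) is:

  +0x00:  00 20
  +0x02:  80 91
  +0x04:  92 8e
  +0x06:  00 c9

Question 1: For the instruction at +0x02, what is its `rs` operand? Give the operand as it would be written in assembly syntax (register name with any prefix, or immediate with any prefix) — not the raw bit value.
@+02  little-endian(80 91) = 0x9180
  opcode bits[15:12]=0x9: eor/RR
  [11:9] rd=0 = %r0
  [8:6] rs=6 = %r6

%r6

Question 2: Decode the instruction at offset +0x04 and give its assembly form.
@+04  little-endian(92 8e) = 0x8e92
  op=0x8e92>>12=0x8 ⇒ addi (RI)
  rd: (w>>9)&0x7=0x7 → %r7
  imm: (w>>0)&0x1ff=0x92 → 146

addi %r7, 146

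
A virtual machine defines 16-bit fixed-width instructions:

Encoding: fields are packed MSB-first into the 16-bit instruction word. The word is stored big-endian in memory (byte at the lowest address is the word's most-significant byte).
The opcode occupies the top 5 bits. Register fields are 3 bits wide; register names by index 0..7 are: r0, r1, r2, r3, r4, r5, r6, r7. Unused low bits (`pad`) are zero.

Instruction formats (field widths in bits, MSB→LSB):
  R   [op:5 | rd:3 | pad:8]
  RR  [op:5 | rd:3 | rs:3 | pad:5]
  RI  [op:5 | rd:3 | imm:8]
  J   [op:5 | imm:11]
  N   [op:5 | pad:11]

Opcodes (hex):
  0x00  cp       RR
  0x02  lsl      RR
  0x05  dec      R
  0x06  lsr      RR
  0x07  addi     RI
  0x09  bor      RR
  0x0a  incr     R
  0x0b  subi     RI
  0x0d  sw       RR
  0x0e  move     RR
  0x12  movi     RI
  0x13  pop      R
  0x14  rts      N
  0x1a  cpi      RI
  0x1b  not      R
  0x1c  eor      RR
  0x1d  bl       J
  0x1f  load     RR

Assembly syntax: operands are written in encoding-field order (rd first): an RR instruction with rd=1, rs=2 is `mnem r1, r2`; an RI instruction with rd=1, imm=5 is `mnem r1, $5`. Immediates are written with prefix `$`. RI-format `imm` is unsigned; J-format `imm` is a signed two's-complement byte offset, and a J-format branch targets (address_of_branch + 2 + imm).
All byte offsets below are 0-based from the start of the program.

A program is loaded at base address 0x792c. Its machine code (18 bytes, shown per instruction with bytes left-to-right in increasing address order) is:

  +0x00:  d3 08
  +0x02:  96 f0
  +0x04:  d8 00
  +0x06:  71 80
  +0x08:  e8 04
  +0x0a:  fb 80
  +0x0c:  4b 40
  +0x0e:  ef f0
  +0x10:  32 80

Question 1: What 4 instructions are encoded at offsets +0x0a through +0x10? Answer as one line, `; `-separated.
+0x0a: fb 80 ⇒ word 0xfb80 (big)
  op=0xfb80>>11=0x1f ⇒ load (RR)
  rd: (w>>8)&0x7=0x3 → r3
  rs: (w>>5)&0x7=0x4 → r4
+0x0c: 4b 40 ⇒ word 0x4b40 (big)
  op=0x4b40>>11=0x9 ⇒ bor (RR)
  rd: (w>>8)&0x7=0x3 → r3
  rs: (w>>5)&0x7=0x2 → r2
+0x0e: ef f0 ⇒ word 0xeff0 (big)
  op=0xeff0>>11=0x1d ⇒ bl (J)
  imm: (w>>0)&0x7ff=0x7f0 (s11→-16) → $-16
+0x10: 32 80 ⇒ word 0x3280 (big)
  op=0x3280>>11=0x6 ⇒ lsr (RR)
  rd: (w>>8)&0x7=0x2 → r2
  rs: (w>>5)&0x7=0x4 → r4

load r3, r4; bor r3, r2; bl $-16; lsr r2, r4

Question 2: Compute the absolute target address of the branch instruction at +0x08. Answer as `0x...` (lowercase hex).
0x793a

@+08  big-endian(e8 04) = 0xe804
  top 5b → 0x1d → bl [J]
  imm: (w>>0)&0x7ff=0x4 → $4
  target = base 0x792c + off 0x08 + 2 + imm 4 = 0x793a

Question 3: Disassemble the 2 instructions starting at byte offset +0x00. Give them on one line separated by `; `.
cpi r3, $8; movi r6, $240

@+00  big-endian(d3 08) = 0xd308
  op=0xd308>>11=0x1a ⇒ cpi (RI)
  rd@[10:8]=0x3 ⇒ r3
  imm@[7:0]=0x8 ⇒ $8
@+02  big-endian(96 f0) = 0x96f0
  op=0x96f0>>11=0x12 ⇒ movi (RI)
  rd@[10:8]=0x6 ⇒ r6
  imm@[7:0]=0xf0 ⇒ $240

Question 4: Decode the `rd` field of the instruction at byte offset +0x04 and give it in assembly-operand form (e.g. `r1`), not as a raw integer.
r0

@+04  big-endian(d8 00) = 0xd800
  top 5b → 0x1b → not [R]
  [10:8] rd=0 = r0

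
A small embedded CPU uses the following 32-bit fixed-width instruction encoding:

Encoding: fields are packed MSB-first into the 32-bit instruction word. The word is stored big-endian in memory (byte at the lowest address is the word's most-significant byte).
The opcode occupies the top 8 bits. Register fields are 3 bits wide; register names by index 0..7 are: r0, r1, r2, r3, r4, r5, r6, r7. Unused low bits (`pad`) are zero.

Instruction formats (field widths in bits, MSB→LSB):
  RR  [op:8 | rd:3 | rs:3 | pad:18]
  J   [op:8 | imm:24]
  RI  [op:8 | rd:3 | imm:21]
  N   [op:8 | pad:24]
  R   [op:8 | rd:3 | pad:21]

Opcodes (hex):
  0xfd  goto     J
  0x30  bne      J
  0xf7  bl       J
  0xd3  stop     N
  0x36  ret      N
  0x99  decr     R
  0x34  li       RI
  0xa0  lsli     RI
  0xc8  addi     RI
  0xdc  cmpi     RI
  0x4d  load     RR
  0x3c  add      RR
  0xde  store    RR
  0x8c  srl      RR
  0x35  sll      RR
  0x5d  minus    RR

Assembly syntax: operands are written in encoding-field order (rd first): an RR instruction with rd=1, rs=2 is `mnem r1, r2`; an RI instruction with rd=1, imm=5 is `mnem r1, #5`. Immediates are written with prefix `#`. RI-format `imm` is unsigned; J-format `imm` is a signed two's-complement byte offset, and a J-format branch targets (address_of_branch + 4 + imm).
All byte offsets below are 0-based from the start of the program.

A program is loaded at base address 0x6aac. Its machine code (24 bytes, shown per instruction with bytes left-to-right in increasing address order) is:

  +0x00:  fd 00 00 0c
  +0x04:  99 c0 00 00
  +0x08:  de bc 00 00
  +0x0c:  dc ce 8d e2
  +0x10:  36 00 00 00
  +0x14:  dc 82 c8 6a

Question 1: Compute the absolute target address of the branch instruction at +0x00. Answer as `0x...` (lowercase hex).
0x6abc

+0x00: fd 00 00 0c ⇒ word 0xfd00000c (big)
  top 8b → 0xfd → goto [J]
  imm: (w>>0)&0xffffff=0xc → #12
  target = base 0x6aac + off 0x00 + 4 + imm 12 = 0x6abc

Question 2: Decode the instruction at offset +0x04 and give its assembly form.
decr r6

@+04  big-endian(99 c0 00 00) = 0x99c00000
  top 8b → 0x99 → decr [R]
  [23:21] rd=6 = r6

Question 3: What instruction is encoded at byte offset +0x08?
+0x08: de bc 00 00 ⇒ word 0xdebc0000 (big)
  op=0xdebc0000>>24=0xde ⇒ store (RR)
  [23:21] rd=5 = r5
  [20:18] rs=7 = r7

store r5, r7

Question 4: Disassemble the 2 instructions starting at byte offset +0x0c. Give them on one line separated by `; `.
cmpi r6, #953826; ret

off 0x0c: read dc ce 8d e2 as big → 0xdcce8de2
  opcode bits[31:24]=0xdc: cmpi/RI
  rd@[23:21]=0x6 ⇒ r6
  imm@[20:0]=0xe8de2 ⇒ #953826
off 0x10: read 36 00 00 00 as big → 0x36000000
  opcode bits[31:24]=0x36: ret/N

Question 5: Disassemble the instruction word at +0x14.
off 0x14: read dc 82 c8 6a as big → 0xdc82c86a
  top 8b → 0xdc → cmpi [RI]
  rd: (w>>21)&0x7=0x4 → r4
  imm: (w>>0)&0x1fffff=0x2c86a → #182378

cmpi r4, #182378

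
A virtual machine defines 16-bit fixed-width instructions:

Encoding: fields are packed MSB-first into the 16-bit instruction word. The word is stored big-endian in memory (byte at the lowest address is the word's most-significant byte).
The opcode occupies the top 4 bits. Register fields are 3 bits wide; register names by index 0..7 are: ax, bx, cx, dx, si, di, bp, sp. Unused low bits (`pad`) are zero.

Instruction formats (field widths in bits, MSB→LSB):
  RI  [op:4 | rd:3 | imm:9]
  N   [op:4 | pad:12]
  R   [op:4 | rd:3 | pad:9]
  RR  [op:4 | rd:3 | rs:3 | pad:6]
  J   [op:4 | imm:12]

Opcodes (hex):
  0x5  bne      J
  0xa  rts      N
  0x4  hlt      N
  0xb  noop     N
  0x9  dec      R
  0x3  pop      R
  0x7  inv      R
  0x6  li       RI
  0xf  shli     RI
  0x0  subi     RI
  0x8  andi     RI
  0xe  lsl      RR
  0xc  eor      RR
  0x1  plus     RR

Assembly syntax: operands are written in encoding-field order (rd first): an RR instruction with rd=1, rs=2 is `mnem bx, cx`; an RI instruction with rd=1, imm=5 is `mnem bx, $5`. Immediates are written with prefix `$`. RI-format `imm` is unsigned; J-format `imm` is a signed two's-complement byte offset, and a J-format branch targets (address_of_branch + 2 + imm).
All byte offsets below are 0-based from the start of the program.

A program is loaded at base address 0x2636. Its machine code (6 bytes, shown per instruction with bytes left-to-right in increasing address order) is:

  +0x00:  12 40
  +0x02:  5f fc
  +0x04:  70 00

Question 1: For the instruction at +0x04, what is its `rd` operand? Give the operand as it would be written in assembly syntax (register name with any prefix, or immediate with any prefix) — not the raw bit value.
ax

[04] 70 00 → 0x7000
  op=0x7000>>12=0x7 ⇒ inv (R)
  [11:9] rd=0 = ax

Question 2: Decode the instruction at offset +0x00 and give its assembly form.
plus bx, bx

off 0x00: read 12 40 as big → 0x1240
  top 4b → 0x1 → plus [RR]
  rd@[11:9]=0x1 ⇒ bx
  rs@[8:6]=0x1 ⇒ bx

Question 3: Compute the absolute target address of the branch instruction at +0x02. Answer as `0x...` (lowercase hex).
@+02  big-endian(5f fc) = 0x5ffc
  top 4b → 0x5 → bne [J]
  [11:0] imm=4092 (s12→-4) = $-4
  target = base 0x2636 + off 0x02 + 2 + imm -4 = 0x2636

0x2636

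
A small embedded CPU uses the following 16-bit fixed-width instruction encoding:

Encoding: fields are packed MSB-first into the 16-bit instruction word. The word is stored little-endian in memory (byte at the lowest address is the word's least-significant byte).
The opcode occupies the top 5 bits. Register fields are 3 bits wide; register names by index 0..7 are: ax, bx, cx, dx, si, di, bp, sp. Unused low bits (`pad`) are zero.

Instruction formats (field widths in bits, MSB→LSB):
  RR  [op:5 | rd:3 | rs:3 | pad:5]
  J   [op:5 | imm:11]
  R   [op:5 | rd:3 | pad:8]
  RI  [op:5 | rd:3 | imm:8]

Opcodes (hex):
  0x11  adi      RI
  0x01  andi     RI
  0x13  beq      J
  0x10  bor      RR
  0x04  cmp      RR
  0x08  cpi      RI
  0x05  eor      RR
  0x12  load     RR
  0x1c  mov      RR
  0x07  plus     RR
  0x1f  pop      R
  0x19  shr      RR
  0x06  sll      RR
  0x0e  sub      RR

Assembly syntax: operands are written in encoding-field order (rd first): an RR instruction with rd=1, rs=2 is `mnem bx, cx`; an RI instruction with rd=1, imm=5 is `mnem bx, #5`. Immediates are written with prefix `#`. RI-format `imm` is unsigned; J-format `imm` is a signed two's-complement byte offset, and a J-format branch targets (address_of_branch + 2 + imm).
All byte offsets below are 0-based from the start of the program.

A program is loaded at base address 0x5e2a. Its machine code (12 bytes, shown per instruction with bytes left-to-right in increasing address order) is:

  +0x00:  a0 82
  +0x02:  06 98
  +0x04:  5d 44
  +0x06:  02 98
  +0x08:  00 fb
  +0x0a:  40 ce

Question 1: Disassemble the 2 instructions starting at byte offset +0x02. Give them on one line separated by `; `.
beq #6; cpi si, #93

+0x02: 06 98 ⇒ word 0x9806 (little)
  opcode bits[15:11]=0x13: beq/J
  [10:0] imm=6 = #6
+0x04: 5d 44 ⇒ word 0x445d (little)
  opcode bits[15:11]=0x8: cpi/RI
  [10:8] rd=4 = si
  [7:0] imm=93 = #93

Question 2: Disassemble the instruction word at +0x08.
+0x08: 00 fb ⇒ word 0xfb00 (little)
  opcode bits[15:11]=0x1f: pop/R
  rd@[10:8]=0x3 ⇒ dx

pop dx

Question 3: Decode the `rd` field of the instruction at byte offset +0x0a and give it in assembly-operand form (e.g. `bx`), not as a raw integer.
bp

[0a] 40 ce → 0xce40
  top 5b → 0x19 → shr [RR]
  [10:8] rd=6 = bp
  [7:5] rs=2 = cx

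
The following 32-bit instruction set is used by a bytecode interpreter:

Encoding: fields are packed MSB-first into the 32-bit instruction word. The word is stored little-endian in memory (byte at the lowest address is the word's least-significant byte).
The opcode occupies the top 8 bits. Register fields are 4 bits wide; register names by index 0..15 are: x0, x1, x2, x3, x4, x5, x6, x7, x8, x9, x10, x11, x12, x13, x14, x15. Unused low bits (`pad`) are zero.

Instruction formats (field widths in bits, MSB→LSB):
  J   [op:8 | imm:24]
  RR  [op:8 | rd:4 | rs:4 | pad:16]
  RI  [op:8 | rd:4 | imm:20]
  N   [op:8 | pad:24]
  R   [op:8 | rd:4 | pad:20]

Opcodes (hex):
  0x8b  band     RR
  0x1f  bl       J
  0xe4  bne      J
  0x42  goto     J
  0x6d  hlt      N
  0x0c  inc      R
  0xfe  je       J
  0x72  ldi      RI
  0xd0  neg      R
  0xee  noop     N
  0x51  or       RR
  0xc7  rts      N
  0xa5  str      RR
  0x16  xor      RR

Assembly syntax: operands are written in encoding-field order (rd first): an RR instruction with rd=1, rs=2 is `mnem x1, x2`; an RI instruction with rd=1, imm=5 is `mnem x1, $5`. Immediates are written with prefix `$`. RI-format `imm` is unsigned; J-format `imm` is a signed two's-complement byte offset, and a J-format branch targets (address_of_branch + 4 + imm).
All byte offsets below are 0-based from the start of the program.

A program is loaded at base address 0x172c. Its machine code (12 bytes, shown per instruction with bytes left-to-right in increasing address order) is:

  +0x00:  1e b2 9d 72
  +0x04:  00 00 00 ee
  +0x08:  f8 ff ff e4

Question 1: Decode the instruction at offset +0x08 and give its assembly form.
@+08  little-endian(f8 ff ff e4) = 0xe4fffff8
  op=0xe4fffff8>>24=0xe4 ⇒ bne (J)
  imm@[23:0]=0xfffff8 (s24→-8) ⇒ $-8

bne $-8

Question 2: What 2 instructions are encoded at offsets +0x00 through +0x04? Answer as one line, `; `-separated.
+0x00: 1e b2 9d 72 ⇒ word 0x729db21e (little)
  top 8b → 0x72 → ldi [RI]
  rd: (w>>20)&0xf=0x9 → x9
  imm: (w>>0)&0xfffff=0xdb21e → $897566
+0x04: 00 00 00 ee ⇒ word 0xee000000 (little)
  top 8b → 0xee → noop [N]

ldi x9, $897566; noop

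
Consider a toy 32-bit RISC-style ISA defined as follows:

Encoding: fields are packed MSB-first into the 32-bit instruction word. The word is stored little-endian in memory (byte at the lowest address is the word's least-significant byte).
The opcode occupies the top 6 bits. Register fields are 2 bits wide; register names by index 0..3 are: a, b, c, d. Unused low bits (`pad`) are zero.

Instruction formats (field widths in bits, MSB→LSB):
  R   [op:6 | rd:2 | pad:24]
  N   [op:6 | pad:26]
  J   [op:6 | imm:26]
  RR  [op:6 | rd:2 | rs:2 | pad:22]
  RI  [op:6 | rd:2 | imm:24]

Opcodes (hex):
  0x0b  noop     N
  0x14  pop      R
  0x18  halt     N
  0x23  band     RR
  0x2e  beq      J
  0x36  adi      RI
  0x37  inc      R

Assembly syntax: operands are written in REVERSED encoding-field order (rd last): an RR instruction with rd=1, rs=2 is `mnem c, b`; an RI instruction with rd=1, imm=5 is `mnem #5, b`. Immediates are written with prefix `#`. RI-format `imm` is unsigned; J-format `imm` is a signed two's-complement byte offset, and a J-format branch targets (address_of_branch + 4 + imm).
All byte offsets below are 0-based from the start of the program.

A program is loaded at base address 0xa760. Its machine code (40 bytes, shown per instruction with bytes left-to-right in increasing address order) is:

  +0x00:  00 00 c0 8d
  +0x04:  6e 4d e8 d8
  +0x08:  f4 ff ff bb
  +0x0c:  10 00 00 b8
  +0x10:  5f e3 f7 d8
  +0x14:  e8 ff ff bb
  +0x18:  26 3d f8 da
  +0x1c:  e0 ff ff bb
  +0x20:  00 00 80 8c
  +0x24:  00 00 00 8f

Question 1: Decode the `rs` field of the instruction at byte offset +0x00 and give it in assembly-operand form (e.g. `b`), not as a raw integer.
d

@+00  little-endian(00 00 c0 8d) = 0x8dc00000
  top 6b → 0x23 → band [RR]
  rd@[25:24]=0x1 ⇒ b
  rs@[23:22]=0x3 ⇒ d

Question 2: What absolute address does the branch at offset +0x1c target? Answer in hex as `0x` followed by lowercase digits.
0xa760

@+1c  little-endian(e0 ff ff bb) = 0xbbffffe0
  op=0xbbffffe0>>26=0x2e ⇒ beq (J)
  [25:0] imm=67108832 (s26→-32) = #-32
  target = base 0xa760 + off 0x1c + 4 + imm -32 = 0xa760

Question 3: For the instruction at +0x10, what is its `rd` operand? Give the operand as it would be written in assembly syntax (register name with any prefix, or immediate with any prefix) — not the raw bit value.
@+10  little-endian(5f e3 f7 d8) = 0xd8f7e35f
  op=0xd8f7e35f>>26=0x36 ⇒ adi (RI)
  rd: (w>>24)&0x3=0x0 → a
  imm: (w>>0)&0xffffff=0xf7e35f → #16245599

a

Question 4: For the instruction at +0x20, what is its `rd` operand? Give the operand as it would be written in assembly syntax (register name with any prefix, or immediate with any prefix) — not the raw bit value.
[20] 00 00 80 8c → 0x8c800000
  op=0x8c800000>>26=0x23 ⇒ band (RR)
  [25:24] rd=0 = a
  [23:22] rs=2 = c

a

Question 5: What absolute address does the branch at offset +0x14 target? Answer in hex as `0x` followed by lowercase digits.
off 0x14: read e8 ff ff bb as little → 0xbbffffe8
  opcode bits[31:26]=0x2e: beq/J
  imm: (w>>0)&0x3ffffff=0x3ffffe8 (s26→-24) → #-24
  target = base 0xa760 + off 0x14 + 4 + imm -24 = 0xa760

0xa760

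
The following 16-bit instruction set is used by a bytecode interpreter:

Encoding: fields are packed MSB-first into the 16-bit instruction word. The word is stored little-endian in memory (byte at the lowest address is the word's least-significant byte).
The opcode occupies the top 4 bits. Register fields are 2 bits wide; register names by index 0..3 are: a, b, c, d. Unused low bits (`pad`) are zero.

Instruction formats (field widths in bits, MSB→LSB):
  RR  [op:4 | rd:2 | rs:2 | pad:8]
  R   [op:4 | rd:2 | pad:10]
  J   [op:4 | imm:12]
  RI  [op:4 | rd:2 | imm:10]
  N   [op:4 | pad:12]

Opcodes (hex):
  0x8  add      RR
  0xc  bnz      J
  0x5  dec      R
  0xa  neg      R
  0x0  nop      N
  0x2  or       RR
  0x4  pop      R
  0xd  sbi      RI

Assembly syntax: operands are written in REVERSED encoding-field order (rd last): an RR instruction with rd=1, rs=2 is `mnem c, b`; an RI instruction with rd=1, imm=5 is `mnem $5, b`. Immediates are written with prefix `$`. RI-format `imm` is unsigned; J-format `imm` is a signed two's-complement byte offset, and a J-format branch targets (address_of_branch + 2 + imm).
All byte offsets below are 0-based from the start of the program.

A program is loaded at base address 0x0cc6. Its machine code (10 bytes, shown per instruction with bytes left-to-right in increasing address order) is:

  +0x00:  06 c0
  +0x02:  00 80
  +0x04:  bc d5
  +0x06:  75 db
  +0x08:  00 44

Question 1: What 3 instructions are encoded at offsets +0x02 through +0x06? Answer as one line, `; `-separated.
[02] 00 80 → 0x8000
  top 4b → 0x8 → add [RR]
  [11:10] rd=0 = a
  [9:8] rs=0 = a
[04] bc d5 → 0xd5bc
  top 4b → 0xd → sbi [RI]
  [11:10] rd=1 = b
  [9:0] imm=444 = $444
[06] 75 db → 0xdb75
  top 4b → 0xd → sbi [RI]
  [11:10] rd=2 = c
  [9:0] imm=885 = $885

add a, a; sbi $444, b; sbi $885, c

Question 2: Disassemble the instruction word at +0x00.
off 0x00: read 06 c0 as little → 0xc006
  opcode bits[15:12]=0xc: bnz/J
  [11:0] imm=6 = $6

bnz $6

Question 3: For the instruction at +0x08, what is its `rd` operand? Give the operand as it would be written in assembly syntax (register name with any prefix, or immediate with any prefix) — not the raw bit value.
b

@+08  little-endian(00 44) = 0x4400
  opcode bits[15:12]=0x4: pop/R
  rd@[11:10]=0x1 ⇒ b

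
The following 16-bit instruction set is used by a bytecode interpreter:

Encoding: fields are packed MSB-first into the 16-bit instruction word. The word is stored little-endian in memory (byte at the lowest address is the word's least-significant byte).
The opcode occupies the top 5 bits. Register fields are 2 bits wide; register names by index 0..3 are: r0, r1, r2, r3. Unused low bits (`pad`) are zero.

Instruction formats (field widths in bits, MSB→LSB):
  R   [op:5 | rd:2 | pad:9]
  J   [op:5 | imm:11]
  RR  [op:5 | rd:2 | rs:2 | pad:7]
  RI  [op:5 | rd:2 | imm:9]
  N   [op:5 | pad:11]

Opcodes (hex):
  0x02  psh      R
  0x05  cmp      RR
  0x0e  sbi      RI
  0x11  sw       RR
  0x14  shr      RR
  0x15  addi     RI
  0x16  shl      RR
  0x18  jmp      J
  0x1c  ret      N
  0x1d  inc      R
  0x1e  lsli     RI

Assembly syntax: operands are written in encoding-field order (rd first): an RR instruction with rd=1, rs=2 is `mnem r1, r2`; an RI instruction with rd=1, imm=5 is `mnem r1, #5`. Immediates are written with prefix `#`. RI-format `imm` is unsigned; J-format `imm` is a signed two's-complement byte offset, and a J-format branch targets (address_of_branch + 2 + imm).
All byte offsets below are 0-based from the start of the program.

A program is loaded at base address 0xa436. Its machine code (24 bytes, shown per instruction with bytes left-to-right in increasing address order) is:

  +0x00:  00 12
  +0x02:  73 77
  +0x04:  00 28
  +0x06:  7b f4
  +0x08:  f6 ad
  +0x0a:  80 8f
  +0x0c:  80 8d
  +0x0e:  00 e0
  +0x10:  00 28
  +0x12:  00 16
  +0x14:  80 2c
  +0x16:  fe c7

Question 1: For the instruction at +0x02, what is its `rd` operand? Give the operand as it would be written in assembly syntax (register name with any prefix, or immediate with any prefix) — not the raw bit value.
off 0x02: read 73 77 as little → 0x7773
  op=0x7773>>11=0xe ⇒ sbi (RI)
  rd: (w>>9)&0x3=0x3 → r3
  imm: (w>>0)&0x1ff=0x173 → #371

r3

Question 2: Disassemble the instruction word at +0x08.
addi r2, #502

+0x08: f6 ad ⇒ word 0xadf6 (little)
  top 5b → 0x15 → addi [RI]
  [10:9] rd=2 = r2
  [8:0] imm=502 = #502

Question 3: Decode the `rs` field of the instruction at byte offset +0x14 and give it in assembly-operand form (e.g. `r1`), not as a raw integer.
r1

off 0x14: read 80 2c as little → 0x2c80
  op=0x2c80>>11=0x5 ⇒ cmp (RR)
  [10:9] rd=2 = r2
  [8:7] rs=1 = r1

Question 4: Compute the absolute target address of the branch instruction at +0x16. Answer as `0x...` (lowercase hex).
0xa44c

@+16  little-endian(fe c7) = 0xc7fe
  opcode bits[15:11]=0x18: jmp/J
  imm@[10:0]=0x7fe (s11→-2) ⇒ #-2
  target = base 0xa436 + off 0x16 + 2 + imm -2 = 0xa44c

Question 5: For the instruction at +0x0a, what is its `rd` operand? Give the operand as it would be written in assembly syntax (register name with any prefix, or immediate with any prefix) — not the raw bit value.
r3

[0a] 80 8f → 0x8f80
  opcode bits[15:11]=0x11: sw/RR
  [10:9] rd=3 = r3
  [8:7] rs=3 = r3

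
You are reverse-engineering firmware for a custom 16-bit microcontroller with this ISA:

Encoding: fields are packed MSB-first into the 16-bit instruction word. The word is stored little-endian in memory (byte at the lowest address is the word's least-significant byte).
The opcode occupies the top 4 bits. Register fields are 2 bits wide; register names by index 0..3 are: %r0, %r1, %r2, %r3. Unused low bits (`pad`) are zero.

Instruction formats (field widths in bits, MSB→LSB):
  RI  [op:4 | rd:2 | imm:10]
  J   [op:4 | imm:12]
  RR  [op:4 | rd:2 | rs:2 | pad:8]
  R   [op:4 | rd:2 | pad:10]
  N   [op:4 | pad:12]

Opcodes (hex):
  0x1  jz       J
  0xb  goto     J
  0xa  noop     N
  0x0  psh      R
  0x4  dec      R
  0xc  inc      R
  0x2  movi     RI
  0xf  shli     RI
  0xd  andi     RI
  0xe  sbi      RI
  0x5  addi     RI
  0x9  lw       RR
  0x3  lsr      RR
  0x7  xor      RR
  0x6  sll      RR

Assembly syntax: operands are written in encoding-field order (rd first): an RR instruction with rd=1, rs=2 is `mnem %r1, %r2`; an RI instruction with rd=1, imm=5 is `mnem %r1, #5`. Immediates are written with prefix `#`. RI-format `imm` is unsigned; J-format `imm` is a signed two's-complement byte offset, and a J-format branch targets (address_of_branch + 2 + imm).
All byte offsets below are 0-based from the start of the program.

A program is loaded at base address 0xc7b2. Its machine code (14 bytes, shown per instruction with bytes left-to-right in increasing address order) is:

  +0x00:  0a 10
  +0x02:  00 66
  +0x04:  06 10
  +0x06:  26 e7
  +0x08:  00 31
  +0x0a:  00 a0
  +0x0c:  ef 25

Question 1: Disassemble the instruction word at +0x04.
jz #6

off 0x04: read 06 10 as little → 0x1006
  op=0x1006>>12=0x1 ⇒ jz (J)
  [11:0] imm=6 = #6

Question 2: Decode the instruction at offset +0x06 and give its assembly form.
sbi %r1, #806

+0x06: 26 e7 ⇒ word 0xe726 (little)
  top 4b → 0xe → sbi [RI]
  [11:10] rd=1 = %r1
  [9:0] imm=806 = #806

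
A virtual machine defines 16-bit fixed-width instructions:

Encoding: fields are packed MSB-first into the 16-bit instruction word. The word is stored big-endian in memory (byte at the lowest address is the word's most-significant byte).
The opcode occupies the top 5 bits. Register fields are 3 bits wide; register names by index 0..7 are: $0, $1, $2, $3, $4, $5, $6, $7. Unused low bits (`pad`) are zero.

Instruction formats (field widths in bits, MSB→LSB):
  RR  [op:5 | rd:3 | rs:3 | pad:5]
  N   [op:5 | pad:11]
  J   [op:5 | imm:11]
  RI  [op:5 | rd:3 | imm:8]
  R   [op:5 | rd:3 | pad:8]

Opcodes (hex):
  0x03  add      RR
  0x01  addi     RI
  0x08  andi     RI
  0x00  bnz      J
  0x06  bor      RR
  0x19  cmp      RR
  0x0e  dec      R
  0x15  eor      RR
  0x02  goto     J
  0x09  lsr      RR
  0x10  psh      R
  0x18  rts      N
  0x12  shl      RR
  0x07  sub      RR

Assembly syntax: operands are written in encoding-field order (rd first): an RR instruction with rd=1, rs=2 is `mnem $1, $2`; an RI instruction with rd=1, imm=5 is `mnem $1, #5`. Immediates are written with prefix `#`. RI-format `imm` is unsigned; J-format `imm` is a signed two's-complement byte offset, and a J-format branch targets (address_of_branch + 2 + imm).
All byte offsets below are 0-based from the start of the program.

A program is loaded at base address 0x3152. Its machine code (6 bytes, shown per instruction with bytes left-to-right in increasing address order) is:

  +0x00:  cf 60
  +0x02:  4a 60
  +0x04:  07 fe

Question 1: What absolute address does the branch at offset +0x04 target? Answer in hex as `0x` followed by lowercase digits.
0x3156

[04] 07 fe → 0x07fe
  opcode bits[15:11]=0x0: bnz/J
  [10:0] imm=2046 (s11→-2) = #-2
  target = base 0x3152 + off 0x04 + 2 + imm -2 = 0x3156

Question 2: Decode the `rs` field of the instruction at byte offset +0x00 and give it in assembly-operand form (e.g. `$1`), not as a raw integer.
$3

off 0x00: read cf 60 as big → 0xcf60
  top 5b → 0x19 → cmp [RR]
  rd@[10:8]=0x7 ⇒ $7
  rs@[7:5]=0x3 ⇒ $3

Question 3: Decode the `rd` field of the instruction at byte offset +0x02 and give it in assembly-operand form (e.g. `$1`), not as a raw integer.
@+02  big-endian(4a 60) = 0x4a60
  op=0x4a60>>11=0x9 ⇒ lsr (RR)
  rd@[10:8]=0x2 ⇒ $2
  rs@[7:5]=0x3 ⇒ $3

$2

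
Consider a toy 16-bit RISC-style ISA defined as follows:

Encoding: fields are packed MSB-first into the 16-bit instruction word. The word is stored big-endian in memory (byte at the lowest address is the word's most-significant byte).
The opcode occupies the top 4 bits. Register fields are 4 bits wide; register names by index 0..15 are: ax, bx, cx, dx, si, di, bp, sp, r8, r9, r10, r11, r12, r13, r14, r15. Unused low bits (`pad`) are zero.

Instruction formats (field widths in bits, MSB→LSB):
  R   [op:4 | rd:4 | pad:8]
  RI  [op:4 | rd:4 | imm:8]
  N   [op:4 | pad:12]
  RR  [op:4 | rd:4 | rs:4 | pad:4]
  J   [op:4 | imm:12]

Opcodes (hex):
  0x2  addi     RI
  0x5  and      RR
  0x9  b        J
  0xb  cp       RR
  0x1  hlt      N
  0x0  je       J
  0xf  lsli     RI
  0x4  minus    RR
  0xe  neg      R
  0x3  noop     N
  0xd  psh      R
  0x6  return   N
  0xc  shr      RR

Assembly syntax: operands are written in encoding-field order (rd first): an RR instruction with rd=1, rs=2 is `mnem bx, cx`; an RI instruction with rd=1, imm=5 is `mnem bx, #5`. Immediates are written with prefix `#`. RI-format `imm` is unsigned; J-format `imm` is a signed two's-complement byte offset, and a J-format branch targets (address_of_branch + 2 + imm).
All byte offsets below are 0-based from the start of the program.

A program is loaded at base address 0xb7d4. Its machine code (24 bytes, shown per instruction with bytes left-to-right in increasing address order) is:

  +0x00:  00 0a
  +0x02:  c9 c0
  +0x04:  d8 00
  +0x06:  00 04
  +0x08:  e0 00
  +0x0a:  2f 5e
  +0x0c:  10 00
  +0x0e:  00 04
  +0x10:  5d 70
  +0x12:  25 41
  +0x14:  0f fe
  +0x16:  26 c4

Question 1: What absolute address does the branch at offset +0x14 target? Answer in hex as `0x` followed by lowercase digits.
0xb7e8

off 0x14: read 0f fe as big → 0x0ffe
  opcode bits[15:12]=0x0: je/J
  imm@[11:0]=0xffe (s12→-2) ⇒ #-2
  target = base 0xb7d4 + off 0x14 + 2 + imm -2 = 0xb7e8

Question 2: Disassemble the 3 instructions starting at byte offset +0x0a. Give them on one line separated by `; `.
@+0a  big-endian(2f 5e) = 0x2f5e
  op=0x2f5e>>12=0x2 ⇒ addi (RI)
  rd@[11:8]=0xf ⇒ r15
  imm@[7:0]=0x5e ⇒ #94
@+0c  big-endian(10 00) = 0x1000
  op=0x1000>>12=0x1 ⇒ hlt (N)
@+0e  big-endian(00 04) = 0x0004
  op=0x0004>>12=0x0 ⇒ je (J)
  imm@[11:0]=0x4 ⇒ #4

addi r15, #94; hlt; je #4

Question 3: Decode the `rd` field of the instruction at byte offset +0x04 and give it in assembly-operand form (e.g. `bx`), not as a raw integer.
r8

+0x04: d8 00 ⇒ word 0xd800 (big)
  opcode bits[15:12]=0xd: psh/R
  [11:8] rd=8 = r8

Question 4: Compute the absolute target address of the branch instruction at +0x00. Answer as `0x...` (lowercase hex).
0xb7e0

@+00  big-endian(00 0a) = 0x000a
  opcode bits[15:12]=0x0: je/J
  imm: (w>>0)&0xfff=0xa → #10
  target = base 0xb7d4 + off 0x00 + 2 + imm 10 = 0xb7e0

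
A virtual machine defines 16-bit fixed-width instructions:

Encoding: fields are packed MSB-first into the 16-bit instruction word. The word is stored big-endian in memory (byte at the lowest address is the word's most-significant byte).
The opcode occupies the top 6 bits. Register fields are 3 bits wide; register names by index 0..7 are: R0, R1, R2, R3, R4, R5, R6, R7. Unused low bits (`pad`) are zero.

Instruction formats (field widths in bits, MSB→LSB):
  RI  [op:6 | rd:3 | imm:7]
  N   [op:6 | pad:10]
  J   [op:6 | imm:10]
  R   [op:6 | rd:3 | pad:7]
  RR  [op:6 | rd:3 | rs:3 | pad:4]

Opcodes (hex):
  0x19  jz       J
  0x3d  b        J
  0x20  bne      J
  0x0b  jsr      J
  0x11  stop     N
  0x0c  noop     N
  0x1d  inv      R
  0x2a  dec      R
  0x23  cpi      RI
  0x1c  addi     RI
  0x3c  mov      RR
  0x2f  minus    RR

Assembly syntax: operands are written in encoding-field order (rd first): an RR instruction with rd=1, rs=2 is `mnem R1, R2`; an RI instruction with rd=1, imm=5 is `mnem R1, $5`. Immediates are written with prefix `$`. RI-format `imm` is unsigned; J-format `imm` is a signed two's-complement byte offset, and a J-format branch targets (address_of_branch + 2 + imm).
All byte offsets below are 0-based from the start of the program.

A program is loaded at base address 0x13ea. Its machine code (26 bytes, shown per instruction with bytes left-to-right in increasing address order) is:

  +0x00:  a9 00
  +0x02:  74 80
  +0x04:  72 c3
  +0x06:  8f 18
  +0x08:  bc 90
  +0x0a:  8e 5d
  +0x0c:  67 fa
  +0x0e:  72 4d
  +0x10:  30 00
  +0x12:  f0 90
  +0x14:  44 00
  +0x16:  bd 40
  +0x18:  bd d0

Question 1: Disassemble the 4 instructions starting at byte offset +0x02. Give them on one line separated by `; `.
inv R1; addi R5, $67; cpi R6, $24; minus R1, R1

@+02  big-endian(74 80) = 0x7480
  op=0x7480>>10=0x1d ⇒ inv (R)
  rd@[9:7]=0x1 ⇒ R1
@+04  big-endian(72 c3) = 0x72c3
  op=0x72c3>>10=0x1c ⇒ addi (RI)
  rd@[9:7]=0x5 ⇒ R5
  imm@[6:0]=0x43 ⇒ $67
@+06  big-endian(8f 18) = 0x8f18
  op=0x8f18>>10=0x23 ⇒ cpi (RI)
  rd@[9:7]=0x6 ⇒ R6
  imm@[6:0]=0x18 ⇒ $24
@+08  big-endian(bc 90) = 0xbc90
  op=0xbc90>>10=0x2f ⇒ minus (RR)
  rd@[9:7]=0x1 ⇒ R1
  rs@[6:4]=0x1 ⇒ R1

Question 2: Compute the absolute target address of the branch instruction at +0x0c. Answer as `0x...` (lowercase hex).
0x13f2

+0x0c: 67 fa ⇒ word 0x67fa (big)
  top 6b → 0x19 → jz [J]
  imm@[9:0]=0x3fa (s10→-6) ⇒ $-6
  target = base 0x13ea + off 0x0c + 2 + imm -6 = 0x13f2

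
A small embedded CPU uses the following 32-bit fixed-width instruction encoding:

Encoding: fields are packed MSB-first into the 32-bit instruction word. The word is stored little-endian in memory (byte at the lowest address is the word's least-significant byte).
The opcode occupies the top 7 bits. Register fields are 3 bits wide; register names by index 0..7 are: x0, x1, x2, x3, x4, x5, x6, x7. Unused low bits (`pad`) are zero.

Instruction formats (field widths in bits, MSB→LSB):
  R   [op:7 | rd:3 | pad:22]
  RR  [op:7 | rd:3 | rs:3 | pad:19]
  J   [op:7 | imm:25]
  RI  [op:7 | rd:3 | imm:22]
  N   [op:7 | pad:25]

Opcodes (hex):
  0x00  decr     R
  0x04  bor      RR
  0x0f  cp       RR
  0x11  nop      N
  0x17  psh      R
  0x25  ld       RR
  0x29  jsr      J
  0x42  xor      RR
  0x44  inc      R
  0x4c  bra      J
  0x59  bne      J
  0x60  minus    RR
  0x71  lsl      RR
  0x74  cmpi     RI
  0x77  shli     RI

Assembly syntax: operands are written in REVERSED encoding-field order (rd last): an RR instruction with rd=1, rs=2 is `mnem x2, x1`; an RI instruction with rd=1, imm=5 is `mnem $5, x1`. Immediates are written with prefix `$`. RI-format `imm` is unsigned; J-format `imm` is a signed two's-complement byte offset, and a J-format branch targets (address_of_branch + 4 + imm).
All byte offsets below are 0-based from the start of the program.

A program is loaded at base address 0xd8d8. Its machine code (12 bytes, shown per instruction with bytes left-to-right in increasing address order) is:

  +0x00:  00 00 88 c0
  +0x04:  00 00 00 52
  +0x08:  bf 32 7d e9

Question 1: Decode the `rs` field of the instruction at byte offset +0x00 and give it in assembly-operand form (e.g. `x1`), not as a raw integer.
x1

[00] 00 00 88 c0 → 0xc0880000
  op=0xc0880000>>25=0x60 ⇒ minus (RR)
  [24:22] rd=2 = x2
  [21:19] rs=1 = x1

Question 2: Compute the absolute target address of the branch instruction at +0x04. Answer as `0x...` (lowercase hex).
[04] 00 00 00 52 → 0x52000000
  opcode bits[31:25]=0x29: jsr/J
  [24:0] imm=0 = $0
  target = base 0xd8d8 + off 0x04 + 4 + imm 0 = 0xd8e0

0xd8e0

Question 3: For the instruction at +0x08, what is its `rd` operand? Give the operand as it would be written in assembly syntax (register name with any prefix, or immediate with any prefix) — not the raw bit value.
x5

@+08  little-endian(bf 32 7d e9) = 0xe97d32bf
  opcode bits[31:25]=0x74: cmpi/RI
  rd@[24:22]=0x5 ⇒ x5
  imm@[21:0]=0x3d32bf ⇒ $4010687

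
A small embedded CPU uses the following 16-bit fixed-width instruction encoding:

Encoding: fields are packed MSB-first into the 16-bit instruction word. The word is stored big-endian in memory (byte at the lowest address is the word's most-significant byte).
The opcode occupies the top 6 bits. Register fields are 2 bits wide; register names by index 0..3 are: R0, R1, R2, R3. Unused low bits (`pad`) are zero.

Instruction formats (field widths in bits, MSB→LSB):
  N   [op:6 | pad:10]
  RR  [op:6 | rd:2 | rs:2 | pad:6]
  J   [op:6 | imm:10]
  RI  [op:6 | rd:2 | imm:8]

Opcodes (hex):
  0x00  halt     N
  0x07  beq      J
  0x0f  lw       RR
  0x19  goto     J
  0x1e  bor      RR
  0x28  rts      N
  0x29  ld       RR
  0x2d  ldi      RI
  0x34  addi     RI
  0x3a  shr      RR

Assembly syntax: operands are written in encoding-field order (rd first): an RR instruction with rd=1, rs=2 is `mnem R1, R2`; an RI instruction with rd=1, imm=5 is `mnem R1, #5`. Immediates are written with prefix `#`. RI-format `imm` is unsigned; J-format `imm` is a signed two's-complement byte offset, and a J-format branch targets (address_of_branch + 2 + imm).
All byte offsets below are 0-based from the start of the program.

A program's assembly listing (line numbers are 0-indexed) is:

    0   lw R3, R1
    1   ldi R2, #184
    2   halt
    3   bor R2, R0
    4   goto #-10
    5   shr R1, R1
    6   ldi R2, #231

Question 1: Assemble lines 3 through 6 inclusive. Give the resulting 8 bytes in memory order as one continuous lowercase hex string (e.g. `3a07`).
L3: bor op=0x1e:6|rd=2:2|rs=0:2|pad=0:6 ⇒ 0x7a00 ⇒ big 7a 00
L4: goto op=0x19:6|imm=-10:10 ⇒ 0x67f6 ⇒ big 67 f6
L5: shr op=0x3a:6|rd=1:2|rs=1:2|pad=0:6 ⇒ 0xe940 ⇒ big e9 40
L6: ldi op=0x2d:6|rd=2:2|imm=231:8 ⇒ 0xb6e7 ⇒ big b6 e7

7a0067f6e940b6e7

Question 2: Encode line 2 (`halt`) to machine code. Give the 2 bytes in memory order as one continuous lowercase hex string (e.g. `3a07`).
0000

2. halt fields op=0x0:6|pad=0:10 → word 0000h → 00 00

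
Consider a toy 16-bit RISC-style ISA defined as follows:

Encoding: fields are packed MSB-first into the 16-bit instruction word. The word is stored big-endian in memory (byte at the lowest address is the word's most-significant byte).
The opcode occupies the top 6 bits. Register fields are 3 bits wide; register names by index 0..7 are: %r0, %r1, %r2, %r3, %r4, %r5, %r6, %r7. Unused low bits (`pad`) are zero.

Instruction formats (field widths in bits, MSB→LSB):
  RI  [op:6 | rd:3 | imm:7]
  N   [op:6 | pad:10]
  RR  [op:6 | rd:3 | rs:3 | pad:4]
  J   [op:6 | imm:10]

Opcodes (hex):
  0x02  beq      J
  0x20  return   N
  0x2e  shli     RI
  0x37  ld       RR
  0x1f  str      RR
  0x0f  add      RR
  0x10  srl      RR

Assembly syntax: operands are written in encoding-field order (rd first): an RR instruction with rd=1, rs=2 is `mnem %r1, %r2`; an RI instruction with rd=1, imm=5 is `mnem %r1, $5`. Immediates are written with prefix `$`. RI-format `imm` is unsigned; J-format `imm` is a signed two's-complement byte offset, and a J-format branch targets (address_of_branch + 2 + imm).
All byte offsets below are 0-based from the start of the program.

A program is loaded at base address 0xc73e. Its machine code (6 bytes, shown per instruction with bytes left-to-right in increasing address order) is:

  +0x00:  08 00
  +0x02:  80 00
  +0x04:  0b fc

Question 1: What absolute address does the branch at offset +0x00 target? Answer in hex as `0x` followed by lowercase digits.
[00] 08 00 → 0x0800
  opcode bits[15:10]=0x2: beq/J
  imm@[9:0]=0x0 ⇒ $0
  target = base 0xc73e + off 0x00 + 2 + imm 0 = 0xc740

0xc740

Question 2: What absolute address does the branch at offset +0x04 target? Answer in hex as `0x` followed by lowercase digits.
@+04  big-endian(0b fc) = 0x0bfc
  op=0x0bfc>>10=0x2 ⇒ beq (J)
  [9:0] imm=1020 (s10→-4) = $-4
  target = base 0xc73e + off 0x04 + 2 + imm -4 = 0xc740

0xc740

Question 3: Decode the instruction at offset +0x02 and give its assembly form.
return

[02] 80 00 → 0x8000
  op=0x8000>>10=0x20 ⇒ return (N)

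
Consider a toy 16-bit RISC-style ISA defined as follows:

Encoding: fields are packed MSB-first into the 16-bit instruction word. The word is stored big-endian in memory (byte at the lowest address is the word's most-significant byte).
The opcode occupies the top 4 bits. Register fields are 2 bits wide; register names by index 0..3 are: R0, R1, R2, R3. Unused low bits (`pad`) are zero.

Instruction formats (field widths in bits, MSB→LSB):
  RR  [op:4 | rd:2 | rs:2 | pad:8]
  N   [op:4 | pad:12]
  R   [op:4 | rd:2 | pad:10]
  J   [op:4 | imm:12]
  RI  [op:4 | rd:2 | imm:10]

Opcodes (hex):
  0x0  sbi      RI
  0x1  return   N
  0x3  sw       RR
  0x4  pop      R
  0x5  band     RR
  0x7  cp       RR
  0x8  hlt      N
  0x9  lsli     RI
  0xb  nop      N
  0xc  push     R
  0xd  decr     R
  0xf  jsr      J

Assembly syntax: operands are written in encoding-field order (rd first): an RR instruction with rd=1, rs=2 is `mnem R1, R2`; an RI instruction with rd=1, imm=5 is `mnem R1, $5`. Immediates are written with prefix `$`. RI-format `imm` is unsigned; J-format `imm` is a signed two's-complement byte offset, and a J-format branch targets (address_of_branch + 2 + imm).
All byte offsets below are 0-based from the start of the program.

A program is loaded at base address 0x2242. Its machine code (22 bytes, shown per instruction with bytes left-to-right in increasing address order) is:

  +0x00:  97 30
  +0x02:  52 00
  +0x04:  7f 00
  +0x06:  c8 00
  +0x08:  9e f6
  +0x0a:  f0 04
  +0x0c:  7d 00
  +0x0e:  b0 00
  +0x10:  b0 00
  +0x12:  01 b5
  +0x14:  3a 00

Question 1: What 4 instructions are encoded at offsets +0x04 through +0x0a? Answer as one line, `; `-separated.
+0x04: 7f 00 ⇒ word 0x7f00 (big)
  opcode bits[15:12]=0x7: cp/RR
  [11:10] rd=3 = R3
  [9:8] rs=3 = R3
+0x06: c8 00 ⇒ word 0xc800 (big)
  opcode bits[15:12]=0xc: push/R
  [11:10] rd=2 = R2
+0x08: 9e f6 ⇒ word 0x9ef6 (big)
  opcode bits[15:12]=0x9: lsli/RI
  [11:10] rd=3 = R3
  [9:0] imm=758 = $758
+0x0a: f0 04 ⇒ word 0xf004 (big)
  opcode bits[15:12]=0xf: jsr/J
  [11:0] imm=4 = $4

cp R3, R3; push R2; lsli R3, $758; jsr $4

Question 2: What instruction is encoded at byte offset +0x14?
[14] 3a 00 → 0x3a00
  top 4b → 0x3 → sw [RR]
  [11:10] rd=2 = R2
  [9:8] rs=2 = R2

sw R2, R2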